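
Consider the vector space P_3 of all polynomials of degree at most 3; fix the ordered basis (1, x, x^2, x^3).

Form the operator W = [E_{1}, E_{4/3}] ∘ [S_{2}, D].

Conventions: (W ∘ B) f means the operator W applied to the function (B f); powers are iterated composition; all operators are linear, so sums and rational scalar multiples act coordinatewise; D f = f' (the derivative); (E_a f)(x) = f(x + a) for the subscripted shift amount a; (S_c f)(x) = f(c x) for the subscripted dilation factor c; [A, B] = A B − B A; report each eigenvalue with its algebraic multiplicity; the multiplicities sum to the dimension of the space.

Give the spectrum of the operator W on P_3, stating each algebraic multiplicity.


λ = 0 (multiplicity 4)

image of 1: 0
image of x: 0
image of x^2: 0
image of x^3: 0
the matrix is upper triangular; its diagonal is (0, 0, 0, 0)
for a triangular matrix the eigenvalues are the diagonal entries, with algebraic multiplicity their repetition count


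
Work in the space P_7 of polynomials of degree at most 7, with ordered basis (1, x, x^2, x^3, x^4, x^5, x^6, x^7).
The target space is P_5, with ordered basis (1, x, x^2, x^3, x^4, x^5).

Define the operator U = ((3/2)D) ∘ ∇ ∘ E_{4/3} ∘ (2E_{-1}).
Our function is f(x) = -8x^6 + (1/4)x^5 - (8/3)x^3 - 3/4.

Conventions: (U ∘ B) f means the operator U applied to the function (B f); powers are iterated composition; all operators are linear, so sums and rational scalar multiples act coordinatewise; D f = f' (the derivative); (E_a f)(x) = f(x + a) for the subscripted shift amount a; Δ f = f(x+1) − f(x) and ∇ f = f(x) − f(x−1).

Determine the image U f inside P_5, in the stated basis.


the image equals g(x) = -720x^4 + 495x^3 - (975/2)x^2 + (271/3)x - 49/4

E_{-1} f = -8x^6 + (193/4)x^5 - (485/4)x^4 + (959/6)x^3 - (229/2)x^2 + (165/4)x - 19/3
(2E_{-1}) f = -16x^6 + (193/2)x^5 - (485/2)x^4 + (959/3)x^3 - 229x^2 + (165/2)x - 38/3
E_{4/3} (2E_{-1}) f = -16x^6 - (63/2)x^5 - (155/6)x^4 - (449/27)x^3 - (73/9)x^2 - (347/162)x - 1252/729
∇ E_{4/3} (2E_{-1}) f = -96x^5 + (165/2)x^4 - (325/3)x^3 + (271/9)x^2 - (49/6)x - 53/162
D (∇ ∘ E_{4/3}) (2E_{-1}) f = -480x^4 + 330x^3 - 325x^2 + (542/9)x - 49/6
((3/2)D) (∇ ∘ E_{4/3}) (2E_{-1}) f = -720x^4 + 495x^3 - (975/2)x^2 + (271/3)x - 49/4


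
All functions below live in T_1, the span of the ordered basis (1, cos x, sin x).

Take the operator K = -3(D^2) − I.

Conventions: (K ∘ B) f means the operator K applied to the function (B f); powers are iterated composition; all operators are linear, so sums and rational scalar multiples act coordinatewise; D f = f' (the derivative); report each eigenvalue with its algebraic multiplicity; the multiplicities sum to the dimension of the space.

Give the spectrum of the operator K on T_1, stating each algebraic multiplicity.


λ = -1 (multiplicity 1), λ = 2 (multiplicity 2)

image of 1: -1
image of cos x: 2cos x
image of sin x: 2sin x
the matrix is diagonal; its diagonal is (-1, 2, 2)
for a triangular matrix the eigenvalues are the diagonal entries, with algebraic multiplicity their repetition count


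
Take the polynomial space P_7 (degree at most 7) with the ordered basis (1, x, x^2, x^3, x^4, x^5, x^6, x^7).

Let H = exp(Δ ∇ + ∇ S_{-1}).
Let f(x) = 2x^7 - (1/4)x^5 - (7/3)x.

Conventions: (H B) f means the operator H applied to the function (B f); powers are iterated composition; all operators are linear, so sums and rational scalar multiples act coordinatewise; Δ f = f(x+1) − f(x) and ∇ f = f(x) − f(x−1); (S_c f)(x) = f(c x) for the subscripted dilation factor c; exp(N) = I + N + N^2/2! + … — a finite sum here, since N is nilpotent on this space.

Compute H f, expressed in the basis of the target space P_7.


the result is g(x) = 2x^7 - 14x^6 + (335/4)x^5 - (1675/4)x^4 + 905x^3 - 2799x^2 + (24809/12)x - 27155/12

order-1 term: -14x^6 + 126x^5 - (275/4)x^4 + (405/2)x^3 - (79/2)x^2 + (153/4)x + 7/12
order-2 term: -42x^5 - 420x^4 + (3225/2)x^3 - 1245x^2 + (6549/4)x - 489/2
order-3 term: 70x^4 - 980x^3 - (4625/2)x^2 + (6475/2)x - 6497/4
order-4 term: 70x^3 + 840x^2 - (13165/4)x - 1125
order-5 term: -42x^2 + 462x + 3249/4
order-6 term: -14x - 84
order-7 term: 2
the series for exp(Δ ∇ + ∇ S_{-1}) f terminates at order 7
exp(Δ ∇ + ∇ S_{-1}) f = 2x^7 - 14x^6 + (335/4)x^5 - (1675/4)x^4 + 905x^3 - 2799x^2 + (24809/12)x - 27155/12


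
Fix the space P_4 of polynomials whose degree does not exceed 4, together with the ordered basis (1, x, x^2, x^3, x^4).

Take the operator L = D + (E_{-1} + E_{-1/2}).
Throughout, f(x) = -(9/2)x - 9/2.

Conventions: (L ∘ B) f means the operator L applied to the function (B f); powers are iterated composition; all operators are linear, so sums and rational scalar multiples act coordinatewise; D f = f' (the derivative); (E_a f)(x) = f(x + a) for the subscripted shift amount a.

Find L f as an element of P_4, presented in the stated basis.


D f = -9/2
E_{-1} f = -(9/2)x
E_{-1/2} f = -(9/2)x - 9/4
(E_{-1} + E_{-1/2}) f = -9x - 9/4
(D + (E_{-1} + E_{-1/2})) f = -9x - 27/4

the image equals g(x) = -9x - 27/4


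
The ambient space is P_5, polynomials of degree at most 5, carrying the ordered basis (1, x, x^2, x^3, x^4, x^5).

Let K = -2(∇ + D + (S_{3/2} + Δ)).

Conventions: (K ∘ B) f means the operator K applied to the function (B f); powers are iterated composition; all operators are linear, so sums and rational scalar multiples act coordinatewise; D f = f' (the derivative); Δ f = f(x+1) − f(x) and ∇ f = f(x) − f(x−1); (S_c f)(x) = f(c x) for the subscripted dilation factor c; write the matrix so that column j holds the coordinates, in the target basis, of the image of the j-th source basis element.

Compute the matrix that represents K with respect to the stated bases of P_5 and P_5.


image of 1: -2
image of x: -3x - 6
image of x^2: -(9/2)x^2 - 12x
image of x^3: -(27/4)x^3 - 18x^2 - 4
image of x^4: -(81/8)x^4 - 24x^3 - 16x
image of x^5: -(243/16)x^5 - 30x^4 - 40x^2 - 4
each image's coordinates form column j of the matrix

the matrix is [[-2, -6, 0, -4, 0, -4]; [0, -3, -12, 0, -16, 0]; [0, 0, -9/2, -18, 0, -40]; [0, 0, 0, -27/4, -24, 0]; [0, 0, 0, 0, -81/8, -30]; [0, 0, 0, 0, 0, -243/16]] (rows listed top to bottom)


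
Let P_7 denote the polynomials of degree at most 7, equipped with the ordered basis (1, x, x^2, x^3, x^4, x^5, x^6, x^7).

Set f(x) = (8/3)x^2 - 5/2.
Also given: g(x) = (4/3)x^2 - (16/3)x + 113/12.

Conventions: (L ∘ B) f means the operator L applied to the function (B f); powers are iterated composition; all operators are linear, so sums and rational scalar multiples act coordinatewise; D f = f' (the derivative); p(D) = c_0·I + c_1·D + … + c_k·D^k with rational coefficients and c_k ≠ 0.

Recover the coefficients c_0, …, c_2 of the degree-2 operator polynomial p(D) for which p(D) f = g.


D^0 f = (8/3)x^2 - 5/2
D^1 f = (16/3)x
D^2 f = 16/3
matching coefficients of g against c_0 f + c_1 Df + … from the top degree down determines the c_i
solution: c_0 = 1/2, c_1 = -1, c_2 = 2

c_0 = 1/2, c_1 = -1, c_2 = 2


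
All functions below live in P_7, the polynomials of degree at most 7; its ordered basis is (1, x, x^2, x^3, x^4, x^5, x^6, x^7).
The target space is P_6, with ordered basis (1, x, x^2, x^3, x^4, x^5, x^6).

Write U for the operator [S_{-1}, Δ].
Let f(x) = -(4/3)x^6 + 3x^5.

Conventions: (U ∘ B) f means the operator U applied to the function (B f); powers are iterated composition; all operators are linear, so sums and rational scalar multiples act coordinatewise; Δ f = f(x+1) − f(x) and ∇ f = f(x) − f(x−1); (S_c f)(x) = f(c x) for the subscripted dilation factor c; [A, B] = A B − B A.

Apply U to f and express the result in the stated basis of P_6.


Δ f = -8x^5 - 5x^4 + (10/3)x^3 + 10x^2 + 7x + 5/3
S_{-1} Δ f = 8x^5 - 5x^4 - (10/3)x^3 + 10x^2 - 7x + 5/3
S_{-1} f = -(4/3)x^6 - 3x^5
Δ S_{-1} f = -8x^5 - 35x^4 - (170/3)x^3 - 50x^2 - 23x - 13/3
[S_{-1}, Δ] f = 16x^5 + 30x^4 + (160/3)x^3 + 60x^2 + 16x + 6

the image equals g(x) = 16x^5 + 30x^4 + (160/3)x^3 + 60x^2 + 16x + 6


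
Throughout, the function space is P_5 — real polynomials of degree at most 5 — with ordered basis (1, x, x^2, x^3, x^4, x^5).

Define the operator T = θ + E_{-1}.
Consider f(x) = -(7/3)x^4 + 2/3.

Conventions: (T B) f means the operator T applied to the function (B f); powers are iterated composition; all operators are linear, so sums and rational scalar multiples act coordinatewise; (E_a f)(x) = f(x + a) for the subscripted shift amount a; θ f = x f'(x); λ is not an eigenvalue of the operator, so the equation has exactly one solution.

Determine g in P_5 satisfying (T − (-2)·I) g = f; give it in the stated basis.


the result is g(x) = -(1/3)x^4 - (2/9)x^3 + (4/15)x^2 - (1/30)x + 43/270

write g with unknown coordinates in the stated basis and equate coefficients in (T − (-2)·I) g = f
solving from the highest basis element down gives g = -(1/3)x^4 - (2/9)x^3 + (4/15)x^2 - (1/30)x + 43/270
check: T g = -(5/3)x^4 + (4/9)x^3 - (8/15)x^2 + (1/15)x + 47/135
so T g − (-2)·g = -(7/3)x^4 + 2/3 = f ✓


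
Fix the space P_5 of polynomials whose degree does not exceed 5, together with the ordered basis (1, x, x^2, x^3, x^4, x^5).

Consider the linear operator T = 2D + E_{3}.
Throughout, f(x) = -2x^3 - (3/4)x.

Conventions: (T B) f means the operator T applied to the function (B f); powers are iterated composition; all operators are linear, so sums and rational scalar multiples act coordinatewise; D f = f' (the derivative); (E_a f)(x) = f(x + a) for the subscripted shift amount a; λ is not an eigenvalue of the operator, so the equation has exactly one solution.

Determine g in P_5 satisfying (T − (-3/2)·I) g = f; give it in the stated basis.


write g with unknown coordinates in the stated basis and equate coefficients in (T − (-3/2)·I) g = f
solving from the highest basis element down gives g = -(4/5)x^3 + (24/5)x^2 - (543/50)x + 327/25
check: T g = -(4/5)x^3 - (36/5)x^2 + (777/50)x - 981/50
so T g − (-3/2)·g = -2x^3 - (3/4)x = f ✓

the image equals g(x) = -(4/5)x^3 + (24/5)x^2 - (543/50)x + 327/25


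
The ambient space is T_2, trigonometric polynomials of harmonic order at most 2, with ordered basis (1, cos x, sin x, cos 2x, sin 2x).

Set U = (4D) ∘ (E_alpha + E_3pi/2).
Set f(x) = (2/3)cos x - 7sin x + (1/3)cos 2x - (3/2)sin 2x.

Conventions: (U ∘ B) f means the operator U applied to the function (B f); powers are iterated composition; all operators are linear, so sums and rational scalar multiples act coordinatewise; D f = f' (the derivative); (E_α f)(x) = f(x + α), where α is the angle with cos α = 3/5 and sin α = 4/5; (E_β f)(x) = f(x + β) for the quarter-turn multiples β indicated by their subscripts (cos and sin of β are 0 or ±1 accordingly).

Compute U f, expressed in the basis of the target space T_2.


the image equals g(x) = -(244/15)cos x - (36/5)sin x + (64/5)cos 2x + (224/15)sin 2x

E_alpha f = -(26/5)cos x - (71/15)sin x - (23/15)cos 2x + (1/10)sin 2x
E_3pi/2 f = 7cos x + (2/3)sin x - (1/3)cos 2x + (3/2)sin 2x
(E_alpha + E_3pi/2) f = (9/5)cos x - (61/15)sin x - (28/15)cos 2x + (8/5)sin 2x
D (E_alpha + E_3pi/2) f = -(61/15)cos x - (9/5)sin x + (16/5)cos 2x + (56/15)sin 2x
(4D) (E_alpha + E_3pi/2) f = -(244/15)cos x - (36/5)sin x + (64/5)cos 2x + (224/15)sin 2x


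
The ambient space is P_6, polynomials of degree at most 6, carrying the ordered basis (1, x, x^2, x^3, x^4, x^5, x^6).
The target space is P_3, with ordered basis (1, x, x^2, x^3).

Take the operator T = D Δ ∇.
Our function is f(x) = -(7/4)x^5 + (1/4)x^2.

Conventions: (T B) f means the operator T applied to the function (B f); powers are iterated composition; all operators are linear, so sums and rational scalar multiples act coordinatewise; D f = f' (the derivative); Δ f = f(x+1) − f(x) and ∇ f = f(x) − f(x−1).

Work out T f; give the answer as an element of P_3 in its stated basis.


∇ f = -(35/4)x^4 + (35/2)x^3 - (35/2)x^2 + (37/4)x - 2
Δ ∇ f = -35x^3 - (35/2)x + 1/2
D Δ ∇ f = -105x^2 - 35/2

the result is g(x) = -105x^2 - 35/2


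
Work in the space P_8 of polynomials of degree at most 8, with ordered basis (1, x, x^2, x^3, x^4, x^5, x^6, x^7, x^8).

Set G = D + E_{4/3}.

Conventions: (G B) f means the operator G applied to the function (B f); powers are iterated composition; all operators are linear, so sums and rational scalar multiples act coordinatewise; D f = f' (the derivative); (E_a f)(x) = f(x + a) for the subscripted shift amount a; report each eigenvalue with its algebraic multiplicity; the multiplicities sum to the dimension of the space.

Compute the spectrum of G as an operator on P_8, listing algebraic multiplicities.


λ = 1 (multiplicity 9)

image of 1: 1
image of x: x + 7/3
image of x^2: x^2 + (14/3)x + 16/9
image of x^3: x^3 + 7x^2 + (16/3)x + 64/27
image of x^4: x^4 + (28/3)x^3 + (32/3)x^2 + (256/27)x + 256/81
image of x^5: x^5 + (35/3)x^4 + (160/9)x^3 + (640/27)x^2 + (1280/81)x + 1024/243
image of x^6: x^6 + 14x^5 + (80/3)x^4 + (1280/27)x^3 + (1280/27)x^2 + (2048/81)x + 4096/729
image of x^7: x^7 + (49/3)x^6 + (112/3)x^5 + (2240/27)x^4 + (8960/81)x^3 + (7168/81)x^2 + (28672/729)x + 16384/2187
image of x^8: x^8 + (56/3)x^7 + (448/9)x^6 + (3584/27)x^5 + (17920/81)x^4 + (57344/243)x^3 + (114688/729)x^2 + (131072/2187)x + 65536/6561
the matrix is upper triangular; its diagonal is (1, 1, 1, 1, 1, 1, 1, 1, 1)
for a triangular matrix the eigenvalues are the diagonal entries, with algebraic multiplicity their repetition count


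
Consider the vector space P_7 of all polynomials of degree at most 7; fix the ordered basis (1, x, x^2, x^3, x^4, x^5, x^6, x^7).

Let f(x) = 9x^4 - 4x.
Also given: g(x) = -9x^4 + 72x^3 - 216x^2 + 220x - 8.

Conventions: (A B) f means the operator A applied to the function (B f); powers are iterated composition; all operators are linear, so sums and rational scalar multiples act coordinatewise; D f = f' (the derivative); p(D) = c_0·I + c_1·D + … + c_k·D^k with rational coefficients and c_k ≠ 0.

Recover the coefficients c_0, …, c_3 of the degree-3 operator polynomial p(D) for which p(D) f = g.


D^0 f = 9x^4 - 4x
D^1 f = 36x^3 - 4
D^2 f = 108x^2
D^3 f = 216x
matching coefficients of g against c_0 f + c_1 Df + … from the top degree down determines the c_i
solution: c_0 = -1, c_1 = 2, c_2 = -2, c_3 = 1

c_0 = -1, c_1 = 2, c_2 = -2, c_3 = 1


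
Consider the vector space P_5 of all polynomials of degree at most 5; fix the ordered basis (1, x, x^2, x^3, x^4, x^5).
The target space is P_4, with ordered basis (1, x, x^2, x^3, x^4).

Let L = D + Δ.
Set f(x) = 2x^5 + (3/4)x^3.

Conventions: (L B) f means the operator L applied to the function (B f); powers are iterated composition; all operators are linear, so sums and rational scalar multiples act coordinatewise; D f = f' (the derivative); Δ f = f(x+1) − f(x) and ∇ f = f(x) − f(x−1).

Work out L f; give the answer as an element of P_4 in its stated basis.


D f = 10x^4 + (9/4)x^2
Δ f = 10x^4 + 20x^3 + (89/4)x^2 + (49/4)x + 11/4
(D + Δ) f = 20x^4 + 20x^3 + (49/2)x^2 + (49/4)x + 11/4

the result is g(x) = 20x^4 + 20x^3 + (49/2)x^2 + (49/4)x + 11/4


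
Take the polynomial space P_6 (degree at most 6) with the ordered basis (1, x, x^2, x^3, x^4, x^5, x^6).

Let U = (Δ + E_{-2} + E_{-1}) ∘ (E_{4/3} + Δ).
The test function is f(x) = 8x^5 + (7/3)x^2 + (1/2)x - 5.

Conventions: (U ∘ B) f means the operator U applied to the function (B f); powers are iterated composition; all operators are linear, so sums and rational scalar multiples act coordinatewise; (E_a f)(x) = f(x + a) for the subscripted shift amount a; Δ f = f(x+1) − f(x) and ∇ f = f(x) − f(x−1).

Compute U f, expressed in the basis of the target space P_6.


the result is g(x) = 16x^5 + (320/3)x^4 + (1600/9)x^3 + (52126/27)x^2 + (81089/81)x + 245698/243

E_{4/3} f = 8x^5 + (160/3)x^4 + (1280/9)x^3 + (5183/27)x^2 + (21569/162)x + 8147/243
Δ f = 40x^4 + 80x^3 + 80x^2 + (134/3)x + 65/6
(E_{4/3} + Δ) f = 8x^5 + (280/3)x^4 + (2000/9)x^3 + (7343/27)x^2 + (28805/162)x + 21559/486
Δ (E_{4/3} + Δ) f = 40x^4 + (1360/3)x^3 + (3920/3)x^2 + (43846/27)x + 125279/162
E_{-2} (E_{4/3} + Δ) f = 8x^5 + (40/3)x^4 - (1840/9)x^3 + (14543/27)x^2 - (95587/162)x + 114769/486
E_{-1} (E_{4/3} + Δ) f = 8x^5 + (160/3)x^4 - (640/9)x^3 + (2303/27)x^2 - (5311/162)x + 395/243
(Δ + E_{-2} + E_{-1}) (E_{4/3} + Δ) f = 16x^5 + (320/3)x^4 + (1600/9)x^3 + (52126/27)x^2 + (81089/81)x + 245698/243


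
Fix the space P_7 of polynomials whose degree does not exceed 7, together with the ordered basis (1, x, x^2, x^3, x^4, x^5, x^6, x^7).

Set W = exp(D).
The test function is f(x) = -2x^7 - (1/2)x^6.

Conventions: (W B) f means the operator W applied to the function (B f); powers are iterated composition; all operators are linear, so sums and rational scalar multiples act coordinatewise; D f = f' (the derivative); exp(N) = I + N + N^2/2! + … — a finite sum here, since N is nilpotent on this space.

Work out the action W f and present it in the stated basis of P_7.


the result is g(x) = -2x^7 - (29/2)x^6 - 45x^5 - (155/2)x^4 - 80x^3 - (99/2)x^2 - 17x - 5/2

order-1 term: -14x^6 - 3x^5
order-2 term: -42x^5 - (15/2)x^4
order-3 term: -70x^4 - 10x^3
order-4 term: -70x^3 - (15/2)x^2
order-5 term: -42x^2 - 3x
order-6 term: -14x - 1/2
order-7 term: -2
the series for exp(D) f terminates at order 7
exp(D) f = -2x^7 - (29/2)x^6 - 45x^5 - (155/2)x^4 - 80x^3 - (99/2)x^2 - 17x - 5/2


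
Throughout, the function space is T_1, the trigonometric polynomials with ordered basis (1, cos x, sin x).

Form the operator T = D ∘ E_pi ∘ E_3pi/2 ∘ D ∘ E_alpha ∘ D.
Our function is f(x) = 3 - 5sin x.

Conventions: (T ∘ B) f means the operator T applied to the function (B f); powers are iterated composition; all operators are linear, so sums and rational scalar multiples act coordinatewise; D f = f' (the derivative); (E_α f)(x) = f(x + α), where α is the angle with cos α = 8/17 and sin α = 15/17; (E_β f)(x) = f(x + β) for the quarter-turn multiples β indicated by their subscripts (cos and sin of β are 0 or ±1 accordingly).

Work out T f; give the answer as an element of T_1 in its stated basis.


the result is g(x) = -(75/17)cos x - (40/17)sin x

D f = -5cos x
E_alpha D f = -(40/17)cos x + (75/17)sin x
D (E_alpha ∘ D) f = (75/17)cos x + (40/17)sin x
E_3pi/2 D (E_alpha ∘ D) f = -(40/17)cos x + (75/17)sin x
E_pi (E_3pi/2 ∘ D) (E_alpha ∘ D) f = (40/17)cos x - (75/17)sin x
D E_pi (E_3pi/2 ∘ D) (E_alpha ∘ D) f = -(75/17)cos x - (40/17)sin x


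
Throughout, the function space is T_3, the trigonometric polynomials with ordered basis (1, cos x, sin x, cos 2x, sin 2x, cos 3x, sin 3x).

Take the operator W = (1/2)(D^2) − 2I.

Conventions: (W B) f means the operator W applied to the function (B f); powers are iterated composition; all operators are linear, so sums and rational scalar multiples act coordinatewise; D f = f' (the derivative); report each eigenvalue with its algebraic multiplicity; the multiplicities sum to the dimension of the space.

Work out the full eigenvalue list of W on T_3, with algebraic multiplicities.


λ = -13/2 (multiplicity 2), λ = -4 (multiplicity 2), λ = -5/2 (multiplicity 2), λ = -2 (multiplicity 1)

image of 1: -2
image of cos x: -(5/2)cos x
image of sin x: -(5/2)sin x
image of cos 2x: -4cos 2x
image of sin 2x: -4sin 2x
image of cos 3x: -(13/2)cos 3x
image of sin 3x: -(13/2)sin 3x
the matrix is diagonal; its diagonal is (-2, -5/2, -5/2, -4, -4, -13/2, -13/2)
for a triangular matrix the eigenvalues are the diagonal entries, with algebraic multiplicity their repetition count


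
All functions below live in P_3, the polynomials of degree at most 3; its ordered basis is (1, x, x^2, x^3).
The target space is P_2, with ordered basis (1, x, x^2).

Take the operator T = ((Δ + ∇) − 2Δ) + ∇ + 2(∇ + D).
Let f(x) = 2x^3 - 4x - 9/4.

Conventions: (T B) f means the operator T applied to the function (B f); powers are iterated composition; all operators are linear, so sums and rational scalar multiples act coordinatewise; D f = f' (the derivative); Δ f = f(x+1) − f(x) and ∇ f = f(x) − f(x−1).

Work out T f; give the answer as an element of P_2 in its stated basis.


g(x) = 30x^2 - 30x - 14

Δ f = 6x^2 + 6x - 2
∇ f = 6x^2 - 6x - 2
(Δ + ∇) f = 12x^2 - 4
Δ f = 6x^2 + 6x - 2
(-2Δ) f = -12x^2 - 12x + 4
((Δ + ∇) − 2Δ) f = -12x
∇ f = 6x^2 - 6x - 2
∇ f = 6x^2 - 6x - 2
D f = 6x^2 - 4
(∇ + D) f = 12x^2 - 6x - 6
(2(∇ + D)) f = 24x^2 - 12x - 12
(((Δ + ∇) − 2Δ) + ∇ + 2(∇ + D)) f = 30x^2 - 30x - 14


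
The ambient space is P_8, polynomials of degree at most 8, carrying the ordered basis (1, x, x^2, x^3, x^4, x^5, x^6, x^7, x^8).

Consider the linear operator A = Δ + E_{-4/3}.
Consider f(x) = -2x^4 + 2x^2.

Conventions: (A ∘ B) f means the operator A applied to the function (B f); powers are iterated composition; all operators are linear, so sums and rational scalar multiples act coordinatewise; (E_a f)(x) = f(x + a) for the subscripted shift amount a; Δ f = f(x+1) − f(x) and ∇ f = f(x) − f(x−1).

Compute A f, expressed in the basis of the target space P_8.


Δ f = -8x^3 - 12x^2 - 4x
E_{-4/3} f = -2x^4 + (32/3)x^3 - (58/3)x^2 + (368/27)x - 224/81
(Δ + E_{-4/3}) f = -2x^4 + (8/3)x^3 - (94/3)x^2 + (260/27)x - 224/81

the result is g(x) = -2x^4 + (8/3)x^3 - (94/3)x^2 + (260/27)x - 224/81


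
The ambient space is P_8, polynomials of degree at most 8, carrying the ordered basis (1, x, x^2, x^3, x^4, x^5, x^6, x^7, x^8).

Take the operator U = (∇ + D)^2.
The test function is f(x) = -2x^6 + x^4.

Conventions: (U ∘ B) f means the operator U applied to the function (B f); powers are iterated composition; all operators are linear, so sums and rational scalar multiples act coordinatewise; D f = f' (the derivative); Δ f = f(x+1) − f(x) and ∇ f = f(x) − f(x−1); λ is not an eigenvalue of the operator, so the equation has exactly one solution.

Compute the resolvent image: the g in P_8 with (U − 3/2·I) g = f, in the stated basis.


the image equals g(x) = (4/3)x^6 + 106x^4 - (640/3)x^3 + (11056/3)x^2 - (21056/3)x + 206840/9

write g with unknown coordinates in the stated basis and equate coefficients in (U − 3/2·I) g = f
solving from the highest basis element down gives g = (4/3)x^6 + 106x^4 - (640/3)x^3 + (11056/3)x^2 - (21056/3)x + 206840/9
check: U g = 160x^4 - 320x^3 + 5528x^2 - 10528x + 103420/3
so U g − 3/2·g = -2x^6 + x^4 = f ✓


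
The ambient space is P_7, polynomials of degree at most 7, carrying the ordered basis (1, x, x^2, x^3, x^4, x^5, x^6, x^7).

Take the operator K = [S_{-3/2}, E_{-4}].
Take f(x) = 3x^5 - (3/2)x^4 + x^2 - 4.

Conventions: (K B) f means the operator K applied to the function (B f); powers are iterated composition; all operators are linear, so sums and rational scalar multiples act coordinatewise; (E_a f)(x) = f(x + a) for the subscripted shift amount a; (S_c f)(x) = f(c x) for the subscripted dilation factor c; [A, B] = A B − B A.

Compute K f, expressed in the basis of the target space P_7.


the image equals g(x) = -(6075/8)x^4 + (3645/2)x^3 - 18495x^2 + 20910x - 24860

E_{-4} f = 3x^5 - (123/2)x^4 + 504x^3 - 2063x^2 + 4216x - 3444
S_{-3/2} E_{-4} f = -(729/32)x^5 - (9963/32)x^4 - 1701x^3 - (18567/4)x^2 - 6324x - 3444
S_{-3/2} f = -(729/32)x^5 - (243/32)x^4 + (9/4)x^2 - 4
E_{-4} S_{-3/2} f = -(729/32)x^5 + (14337/32)x^4 - (7047/2)x^3 + (55413/4)x^2 - 27234x + 21416
[S_{-3/2}, E_{-4}] f = -(6075/8)x^4 + (3645/2)x^3 - 18495x^2 + 20910x - 24860


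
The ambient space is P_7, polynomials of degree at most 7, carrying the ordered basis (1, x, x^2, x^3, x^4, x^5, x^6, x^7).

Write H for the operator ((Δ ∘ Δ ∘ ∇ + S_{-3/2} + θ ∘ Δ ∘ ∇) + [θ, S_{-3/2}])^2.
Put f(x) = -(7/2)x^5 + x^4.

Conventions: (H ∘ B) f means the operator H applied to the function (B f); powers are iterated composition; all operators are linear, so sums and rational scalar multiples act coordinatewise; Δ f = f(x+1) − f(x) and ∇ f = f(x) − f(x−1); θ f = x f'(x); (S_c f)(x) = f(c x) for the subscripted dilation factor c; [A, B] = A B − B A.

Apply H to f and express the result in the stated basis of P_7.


the image equals g(x) = -(413343/2048)x^5 + (6561/256)x^4 + (36855/16)x^3 + (20763/16)x^2 + (33711/32)x - 15837/32

∇ f = -(35/2)x^4 + 39x^3 - 41x^2 + (43/2)x - 9/2
Δ ∇ f = -70x^3 + 12x^2 - 35x + 2
Δ Δ ∇ f = -210x^2 - 186x - 93
S_{-3/2} f = (1701/64)x^5 + (81/16)x^4
∇ f = -(35/2)x^4 + 39x^3 - 41x^2 + (43/2)x - 9/2
Δ ∇ f = -70x^3 + 12x^2 - 35x + 2
θ Δ ∇ f = -210x^3 + 24x^2 - 35x
(Δ ∘ Δ ∘ ∇ + S_{-3/2} + θ ∘ Δ ∘ ∇) f = (1701/64)x^5 + (81/16)x^4 - 210x^3 - 186x^2 - 221x - 93
S_{-3/2} f = (1701/64)x^5 + (81/16)x^4
θ S_{-3/2} f = (8505/64)x^5 + (81/4)x^4
θ f = -(35/2)x^5 + 4x^4
S_{-3/2} θ f = (8505/64)x^5 + (81/4)x^4
[θ, S_{-3/2}] f = 0
((Δ ∘ Δ ∘ ∇ + S_{-3/2} + θ ∘ Δ ∘ ∇) + [θ, S_{-3/2}]) f = (1701/64)x^5 + (81/16)x^4 - 210x^3 - 186x^2 - 221x - 93
∇ ((Δ ∘ Δ ∘ ∇ + S_{-3/2} + θ ∘ Δ ∘ ∇) + [θ, S_{-3/2}]) f = (8505/64)x^4 - (7857/32)x^3 - (12627/32)x^2 + (9303/64)x - 14303/64
Δ ∇ ((Δ ∘ Δ ∘ ∇ + S_{-3/2} + θ ∘ Δ ∘ ∇) + [θ, S_{-3/2}]) f = (8505/16)x^3 + (243/4)x^2 - (31815/32)x - 2895/8
Δ Δ ∇ ((Δ ∘ Δ ∘ ∇ + S_{-3/2} + θ ∘ Δ ∘ ∇) + [θ, S_{-3/2}]) f = (25515/16)x^2 + (27459/16)x - 12861/32
S_{-3/2} ((Δ ∘ Δ ∘ ∇ + S_{-3/2} + θ ∘ Δ ∘ ∇) + [θ, S_{-3/2}]) f = -(413343/2048)x^5 + (6561/256)x^4 + (2835/4)x^3 - (837/2)x^2 + (663/2)x - 93
∇ ((Δ ∘ Δ ∘ ∇ + S_{-3/2} + θ ∘ Δ ∘ ∇) + [θ, S_{-3/2}]) f = (8505/64)x^4 - (7857/32)x^3 - (12627/32)x^2 + (9303/64)x - 14303/64
Δ ∇ ((Δ ∘ Δ ∘ ∇ + S_{-3/2} + θ ∘ Δ ∘ ∇) + [θ, S_{-3/2}]) f = (8505/16)x^3 + (243/4)x^2 - (31815/32)x - 2895/8
θ Δ ∇ ((Δ ∘ Δ ∘ ∇ + S_{-3/2} + θ ∘ Δ ∘ ∇) + [θ, S_{-3/2}]) f = (25515/16)x^3 + (243/2)x^2 - (31815/32)x
(Δ ∘ Δ ∘ ∇ + S_{-3/2} + θ ∘ Δ ∘ ∇) ((Δ ∘ Δ ∘ ∇ + S_{-3/2} + θ ∘ Δ ∘ ∇) + [θ, S_{-3/2}]) f = -(413343/2048)x^5 + (6561/256)x^4 + (36855/16)x^3 + (20763/16)x^2 + (33711/32)x - 15837/32
S_{-3/2} ((Δ ∘ Δ ∘ ∇ + S_{-3/2} + θ ∘ Δ ∘ ∇) + [θ, S_{-3/2}]) f = -(413343/2048)x^5 + (6561/256)x^4 + (2835/4)x^3 - (837/2)x^2 + (663/2)x - 93
θ S_{-3/2} ((Δ ∘ Δ ∘ ∇ + S_{-3/2} + θ ∘ Δ ∘ ∇) + [θ, S_{-3/2}]) f = -(2066715/2048)x^5 + (6561/64)x^4 + (8505/4)x^3 - 837x^2 + (663/2)x
θ ((Δ ∘ Δ ∘ ∇ + S_{-3/2} + θ ∘ Δ ∘ ∇) + [θ, S_{-3/2}]) f = (8505/64)x^5 + (81/4)x^4 - 630x^3 - 372x^2 - 221x
S_{-3/2} θ ((Δ ∘ Δ ∘ ∇ + S_{-3/2} + θ ∘ Δ ∘ ∇) + [θ, S_{-3/2}]) f = -(2066715/2048)x^5 + (6561/64)x^4 + (8505/4)x^3 - 837x^2 + (663/2)x
[θ, S_{-3/2}] ((Δ ∘ Δ ∘ ∇ + S_{-3/2} + θ ∘ Δ ∘ ∇) + [θ, S_{-3/2}]) f = 0
((Δ ∘ Δ ∘ ∇ + S_{-3/2} + θ ∘ Δ ∘ ∇) + [θ, S_{-3/2}]) ((Δ ∘ Δ ∘ ∇ + S_{-3/2} + θ ∘ Δ ∘ ∇) + [θ, S_{-3/2}]) f = -(413343/2048)x^5 + (6561/256)x^4 + (36855/16)x^3 + (20763/16)x^2 + (33711/32)x - 15837/32


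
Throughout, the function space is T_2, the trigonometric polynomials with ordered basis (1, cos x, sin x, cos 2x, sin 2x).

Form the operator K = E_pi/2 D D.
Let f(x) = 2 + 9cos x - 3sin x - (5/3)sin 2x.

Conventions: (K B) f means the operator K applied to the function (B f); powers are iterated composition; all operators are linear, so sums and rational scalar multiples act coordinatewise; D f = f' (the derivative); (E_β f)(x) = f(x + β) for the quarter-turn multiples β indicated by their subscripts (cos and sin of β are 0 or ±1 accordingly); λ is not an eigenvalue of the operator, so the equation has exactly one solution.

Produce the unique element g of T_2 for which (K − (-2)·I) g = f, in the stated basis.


write g with unknown coordinates in the stated basis and equate coefficients in (K − (-2)·I) g = f
solving from the highest basis element down gives g = 1 + 3cos x - 3sin x - (5/18)sin 2x
check: K g = 3cos x + 3sin x - (10/9)sin 2x
so K g − (-2)·g = 2 + 9cos x - 3sin x - (5/3)sin 2x = f ✓

the image equals g(x) = 1 + 3cos x - 3sin x - (5/18)sin 2x


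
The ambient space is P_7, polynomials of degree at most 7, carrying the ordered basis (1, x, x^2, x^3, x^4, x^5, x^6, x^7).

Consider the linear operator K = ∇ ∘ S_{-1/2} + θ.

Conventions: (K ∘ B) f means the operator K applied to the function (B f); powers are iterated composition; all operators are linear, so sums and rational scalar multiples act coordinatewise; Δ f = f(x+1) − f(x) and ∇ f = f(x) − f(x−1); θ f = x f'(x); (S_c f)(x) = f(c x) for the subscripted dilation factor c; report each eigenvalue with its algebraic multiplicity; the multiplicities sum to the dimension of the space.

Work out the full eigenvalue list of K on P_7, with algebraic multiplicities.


λ = 0 (multiplicity 1), λ = 1 (multiplicity 1), λ = 2 (multiplicity 1), λ = 3 (multiplicity 1), λ = 4 (multiplicity 1), λ = 5 (multiplicity 1), λ = 6 (multiplicity 1), λ = 7 (multiplicity 1)

image of 1: 0
image of x: x - 1/2
image of x^2: 2x^2 + (1/2)x - 1/4
image of x^3: 3x^3 - (3/8)x^2 + (3/8)x - 1/8
image of x^4: 4x^4 + (1/4)x^3 - (3/8)x^2 + (1/4)x - 1/16
image of x^5: 5x^5 - (5/32)x^4 + (5/16)x^3 - (5/16)x^2 + (5/32)x - 1/32
image of x^6: 6x^6 + (3/32)x^5 - (15/64)x^4 + (5/16)x^3 - (15/64)x^2 + (3/32)x - 1/64
image of x^7: 7x^7 - (7/128)x^6 + (21/128)x^5 - (35/128)x^4 + (35/128)x^3 - (21/128)x^2 + (7/128)x - 1/128
the matrix is upper triangular; its diagonal is (0, 1, 2, 3, 4, 5, 6, 7)
for a triangular matrix the eigenvalues are the diagonal entries, with algebraic multiplicity their repetition count


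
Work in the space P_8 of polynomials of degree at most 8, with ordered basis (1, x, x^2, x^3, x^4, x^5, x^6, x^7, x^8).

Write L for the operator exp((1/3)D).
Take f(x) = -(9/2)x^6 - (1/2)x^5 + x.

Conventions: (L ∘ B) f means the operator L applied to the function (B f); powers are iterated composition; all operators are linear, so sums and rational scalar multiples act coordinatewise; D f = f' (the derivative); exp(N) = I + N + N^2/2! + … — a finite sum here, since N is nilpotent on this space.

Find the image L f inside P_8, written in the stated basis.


order-1 term: -9x^5 - (5/6)x^4 + 1/3
order-2 term: -(15/2)x^4 - (5/9)x^3
order-3 term: -(10/3)x^3 - (5/27)x^2
order-4 term: -(5/6)x^2 - (5/162)x
order-5 term: -(1/9)x - 1/486
order-6 term: -1/162
the series for exp((1/3)D) f terminates at order 6
exp((1/3)D) f = -(9/2)x^6 - (19/2)x^5 - (25/3)x^4 - (35/9)x^3 - (55/54)x^2 + (139/162)x + 79/243

the result is g(x) = -(9/2)x^6 - (19/2)x^5 - (25/3)x^4 - (35/9)x^3 - (55/54)x^2 + (139/162)x + 79/243


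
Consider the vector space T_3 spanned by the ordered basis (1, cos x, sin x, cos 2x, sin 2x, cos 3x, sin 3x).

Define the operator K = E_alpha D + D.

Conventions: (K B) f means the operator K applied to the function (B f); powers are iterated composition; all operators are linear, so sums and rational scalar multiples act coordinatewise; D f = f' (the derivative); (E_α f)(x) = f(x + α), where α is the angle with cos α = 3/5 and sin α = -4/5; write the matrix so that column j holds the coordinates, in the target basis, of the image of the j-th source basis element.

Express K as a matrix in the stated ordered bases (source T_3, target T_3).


the matrix is [[0, 0, 0, 0, 0, 0, 0]; [0, 4/5, 8/5, 0, 0, 0, 0]; [0, -8/5, 4/5, 0, 0, 0, 0]; [0, 0, 0, 48/25, 36/25, 0, 0]; [0, 0, 0, -36/25, 48/25, 0, 0]; [0, 0, 0, 0, 0, 132/125, 24/125]; [0, 0, 0, 0, 0, -24/125, 132/125]] (rows listed top to bottom)

image of 1: 0
image of cos x: (4/5)cos x - (8/5)sin x
image of sin x: (8/5)cos x + (4/5)sin x
image of cos 2x: (48/25)cos 2x - (36/25)sin 2x
image of sin 2x: (36/25)cos 2x + (48/25)sin 2x
image of cos 3x: (132/125)cos 3x - (24/125)sin 3x
image of sin 3x: (24/125)cos 3x + (132/125)sin 3x
each image's coordinates form column j of the matrix


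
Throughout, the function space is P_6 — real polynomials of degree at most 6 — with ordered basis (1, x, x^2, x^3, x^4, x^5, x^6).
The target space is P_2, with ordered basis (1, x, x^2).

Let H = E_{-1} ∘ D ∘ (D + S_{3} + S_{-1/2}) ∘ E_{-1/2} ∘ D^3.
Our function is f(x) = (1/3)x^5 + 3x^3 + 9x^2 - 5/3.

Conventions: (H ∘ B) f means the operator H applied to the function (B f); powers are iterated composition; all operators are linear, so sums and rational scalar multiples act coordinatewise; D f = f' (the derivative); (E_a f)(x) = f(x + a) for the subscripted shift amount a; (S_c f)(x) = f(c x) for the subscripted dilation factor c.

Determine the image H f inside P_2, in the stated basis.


the image equals g(x) = 370x - 380

D f = (5/3)x^4 + 9x^2 + 18x
D D f = (20/3)x^3 + 18x + 18
D D D f = 20x^2 + 18
E_{-1/2} D^3 f = 20x^2 - 20x + 23
D E_{-1/2} D^3 f = 40x - 20
S_{3} E_{-1/2} D^3 f = 180x^2 - 60x + 23
S_{-1/2} E_{-1/2} D^3 f = 5x^2 + 10x + 23
(D + S_{3} + S_{-1/2}) E_{-1/2} D^3 f = 185x^2 - 10x + 26
D ((D + S_{3} + S_{-1/2}) ∘ E_{-1/2}) D^3 f = 370x - 10
E_{-1} D ((D + S_{3} + S_{-1/2}) ∘ E_{-1/2}) D^3 f = 370x - 380


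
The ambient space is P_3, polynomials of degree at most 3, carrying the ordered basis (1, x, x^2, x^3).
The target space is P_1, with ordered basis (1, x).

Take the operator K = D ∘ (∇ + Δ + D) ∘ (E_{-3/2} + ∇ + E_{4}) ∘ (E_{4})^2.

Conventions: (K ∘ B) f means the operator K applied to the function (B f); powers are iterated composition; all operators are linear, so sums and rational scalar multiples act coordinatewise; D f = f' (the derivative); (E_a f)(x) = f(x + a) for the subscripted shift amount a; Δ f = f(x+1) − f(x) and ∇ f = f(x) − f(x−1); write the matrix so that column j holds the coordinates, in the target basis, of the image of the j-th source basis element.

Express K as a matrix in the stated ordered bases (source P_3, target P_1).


the matrix is [[0, 0, 12, 351]; [0, 0, 0, 36]] (rows listed top to bottom)

image of 1: 0
image of x: 0
image of x^2: 12
image of x^3: 36x + 351
each image's coordinates form column j of the matrix


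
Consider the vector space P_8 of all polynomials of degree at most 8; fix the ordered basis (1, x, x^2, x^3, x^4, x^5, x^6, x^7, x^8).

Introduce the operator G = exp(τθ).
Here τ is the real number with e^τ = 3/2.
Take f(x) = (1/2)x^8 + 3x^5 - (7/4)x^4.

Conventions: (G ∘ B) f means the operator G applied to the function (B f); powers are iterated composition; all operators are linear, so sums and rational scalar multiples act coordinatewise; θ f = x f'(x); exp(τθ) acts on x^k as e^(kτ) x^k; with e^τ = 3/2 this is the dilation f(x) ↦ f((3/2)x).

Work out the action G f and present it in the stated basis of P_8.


exp(τθ) x^k = e^(kτ) x^k; with e^τ = 3/2 this sends x^k to (3/2)^k x^k
x^4 ↦ 81/16 x^4
x^5 ↦ 243/32 x^5
x^8 ↦ 6561/256 x^8
applying this coordinatewise to f: exp(τθ) f = (6561/512)x^8 + (729/32)x^5 - (567/64)x^4

g(x) = (6561/512)x^8 + (729/32)x^5 - (567/64)x^4


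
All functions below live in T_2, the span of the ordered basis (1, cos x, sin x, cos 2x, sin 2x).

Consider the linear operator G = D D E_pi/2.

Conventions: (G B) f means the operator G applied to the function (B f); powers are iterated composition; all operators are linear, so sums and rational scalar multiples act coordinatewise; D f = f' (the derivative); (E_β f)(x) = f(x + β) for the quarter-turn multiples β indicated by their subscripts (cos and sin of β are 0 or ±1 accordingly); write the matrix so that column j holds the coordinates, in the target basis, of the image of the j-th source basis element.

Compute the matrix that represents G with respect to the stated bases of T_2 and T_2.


image of 1: 0
image of cos x: sin x
image of sin x: -cos x
image of cos 2x: 4cos 2x
image of sin 2x: 4sin 2x
each image's coordinates form column j of the matrix

the matrix is [[0, 0, 0, 0, 0]; [0, 0, -1, 0, 0]; [0, 1, 0, 0, 0]; [0, 0, 0, 4, 0]; [0, 0, 0, 0, 4]] (rows listed top to bottom)


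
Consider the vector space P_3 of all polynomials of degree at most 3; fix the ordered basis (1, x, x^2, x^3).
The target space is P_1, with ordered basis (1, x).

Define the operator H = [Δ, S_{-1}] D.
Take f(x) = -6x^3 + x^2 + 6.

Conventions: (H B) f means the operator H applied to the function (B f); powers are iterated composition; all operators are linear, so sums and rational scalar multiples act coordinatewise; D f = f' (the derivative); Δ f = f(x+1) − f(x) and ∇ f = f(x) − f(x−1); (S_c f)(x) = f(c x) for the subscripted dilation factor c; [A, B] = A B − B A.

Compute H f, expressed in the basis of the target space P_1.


D f = -18x^2 + 2x
S_{-1} D f = -18x^2 - 2x
Δ S_{-1} D f = -36x - 20
Δ D f = -36x - 16
S_{-1} Δ D f = 36x - 16
[Δ, S_{-1}] D f = -72x - 4

the result is g(x) = -72x - 4


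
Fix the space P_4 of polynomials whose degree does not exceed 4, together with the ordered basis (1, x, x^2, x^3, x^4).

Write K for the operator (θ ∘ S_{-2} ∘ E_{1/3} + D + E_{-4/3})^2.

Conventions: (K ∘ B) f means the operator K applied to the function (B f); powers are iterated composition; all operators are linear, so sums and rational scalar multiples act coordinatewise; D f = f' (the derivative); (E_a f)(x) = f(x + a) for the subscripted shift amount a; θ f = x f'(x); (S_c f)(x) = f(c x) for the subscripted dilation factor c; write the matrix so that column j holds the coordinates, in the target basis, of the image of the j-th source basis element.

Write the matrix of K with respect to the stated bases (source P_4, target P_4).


the matrix is [[1, 0, 166/9, 1702/27, 25864/81]; [0, 1, -16, -126, -2440/3]; [0, 0, 81, -98, 2852/3]; [0, 0, 0, 529, -1400]; [0, 0, 0, 0, 4225]] (rows listed top to bottom)

image of 1: 1
image of x: x
image of x^2: 81x^2 - 16x + 166/9
image of x^3: 529x^3 - 98x^2 - 126x + 1702/27
image of x^4: 4225x^4 - 1400x^3 + (2852/3)x^2 - (2440/3)x + 25864/81
each image's coordinates form column j of the matrix


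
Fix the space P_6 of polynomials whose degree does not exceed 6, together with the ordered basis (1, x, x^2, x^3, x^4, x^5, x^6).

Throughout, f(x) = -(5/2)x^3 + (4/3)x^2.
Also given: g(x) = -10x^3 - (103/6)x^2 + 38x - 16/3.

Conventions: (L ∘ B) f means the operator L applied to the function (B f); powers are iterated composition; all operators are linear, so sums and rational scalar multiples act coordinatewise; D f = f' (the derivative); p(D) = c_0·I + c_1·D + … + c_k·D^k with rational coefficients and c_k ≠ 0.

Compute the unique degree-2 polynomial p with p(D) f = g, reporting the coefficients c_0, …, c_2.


p(D) = 4·I + 3·D − 2·D^2, i.e. c_0 = 4, c_1 = 3, c_2 = -2

D^0 f = -(5/2)x^3 + (4/3)x^2
D^1 f = -(15/2)x^2 + (8/3)x
D^2 f = -15x + 8/3
matching coefficients of g against c_0 f + c_1 Df + … from the top degree down determines the c_i
solution: c_0 = 4, c_1 = 3, c_2 = -2


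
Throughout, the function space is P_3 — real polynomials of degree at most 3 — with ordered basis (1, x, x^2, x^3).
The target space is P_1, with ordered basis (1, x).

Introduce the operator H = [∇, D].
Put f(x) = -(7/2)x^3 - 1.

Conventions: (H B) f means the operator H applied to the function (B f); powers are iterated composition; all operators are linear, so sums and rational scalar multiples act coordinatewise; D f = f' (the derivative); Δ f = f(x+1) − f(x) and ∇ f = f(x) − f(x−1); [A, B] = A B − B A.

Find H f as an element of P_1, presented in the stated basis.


the result is g(x) = 0

D f = -(21/2)x^2
∇ D f = -21x + 21/2
∇ f = -(21/2)x^2 + (21/2)x - 7/2
D ∇ f = -21x + 21/2
[∇, D] f = 0


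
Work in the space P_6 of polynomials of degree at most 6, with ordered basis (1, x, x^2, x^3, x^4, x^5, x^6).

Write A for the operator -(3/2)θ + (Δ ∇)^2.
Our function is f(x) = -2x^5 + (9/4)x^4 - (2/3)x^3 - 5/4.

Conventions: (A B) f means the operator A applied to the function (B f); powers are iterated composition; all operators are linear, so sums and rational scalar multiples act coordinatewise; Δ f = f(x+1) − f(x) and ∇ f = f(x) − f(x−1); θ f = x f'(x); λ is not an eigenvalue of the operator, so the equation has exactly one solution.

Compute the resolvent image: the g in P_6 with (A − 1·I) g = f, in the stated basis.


the result is g(x) = (4/17)x^5 - (9/28)x^4 + (4/33)x^3 + (192/17)x - 181/28

write g with unknown coordinates in the stated basis and equate coefficients in (A − 1·I) g = f
solving from the highest basis element down gives g = (4/17)x^5 - (9/28)x^4 + (4/33)x^3 + (192/17)x - 181/28
check: A g = -(30/17)x^5 + (27/14)x^4 - (6/11)x^3 + (192/17)x - 54/7
so A g − 1·g = -2x^5 + (9/4)x^4 - (2/3)x^3 - 5/4 = f ✓
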